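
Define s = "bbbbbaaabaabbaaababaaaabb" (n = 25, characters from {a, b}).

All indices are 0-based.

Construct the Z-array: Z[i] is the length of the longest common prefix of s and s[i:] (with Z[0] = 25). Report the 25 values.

Z[0]=25
i=1: fresh scan; Z[1]=4 extend→box=[1,5)
i=2: min(r-i=3, Z[1]=4)=3; Z[2]=3
i=3: min(r-i=2, Z[2]=3)=2; Z[3]=2
i=4: min(r-i=1, Z[3]=2)=1; Z[4]=1
i=5: fresh scan; Z[5]=0
i=6: fresh scan; Z[6]=0
i=7: fresh scan; Z[7]=0
i=8: fresh scan; Z[8]=1 extend→box=[8,9)
i=9: fresh scan; Z[9]=0
i=10: fresh scan; Z[10]=0
i=11: fresh scan; Z[11]=2 extend→box=[11,13)
i=12: min(r-i=1, Z[1]=4)=1; Z[12]=1
i=13: fresh scan; Z[13]=0
i=14: fresh scan; Z[14]=0
i=15: fresh scan; Z[15]=0
i=16: fresh scan; Z[16]=1 extend→box=[16,17)
i=17: fresh scan; Z[17]=0
i=18: fresh scan; Z[18]=1 extend→box=[18,19)
i=19: fresh scan; Z[19]=0
i=20: fresh scan; Z[20]=0
i=21: fresh scan; Z[21]=0
i=22: fresh scan; Z[22]=0
i=23: fresh scan; Z[23]=2 extend→box=[23,25)
i=24: min(r-i=1, Z[1]=4)=1; Z[24]=1

[25, 4, 3, 2, 1, 0, 0, 0, 1, 0, 0, 2, 1, 0, 0, 0, 1, 0, 1, 0, 0, 0, 0, 2, 1]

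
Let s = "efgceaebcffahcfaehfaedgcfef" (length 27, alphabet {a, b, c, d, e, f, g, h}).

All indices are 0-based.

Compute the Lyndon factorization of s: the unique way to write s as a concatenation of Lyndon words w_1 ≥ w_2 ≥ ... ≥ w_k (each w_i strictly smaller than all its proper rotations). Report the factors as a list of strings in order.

["efg", "ce", "aebcffahcfaehfaedgcfef"]

emit factor 1: 'efg' (i=0, period=3)
emit factor 2: 'ce' (i=3, period=2)
emit factor 3: 'aebcffahcfaehfaedgcfef' (i=5, period=22)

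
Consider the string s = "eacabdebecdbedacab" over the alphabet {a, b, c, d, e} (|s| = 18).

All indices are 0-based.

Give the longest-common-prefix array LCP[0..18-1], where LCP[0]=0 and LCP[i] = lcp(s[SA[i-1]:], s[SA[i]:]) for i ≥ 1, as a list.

[0, 2, 1, 4, 0, 1, 1, 2, 0, 3, 1, 0, 1, 1, 0, 1, 1, 1]

sorted suffixes:
  #0 SA[0]=16  'ab'
  #1 SA[1]=3  'abdebecdbedacab'
  #2 SA[2]=14  'acab'
  #3 SA[3]=1  'acabdebecdbedacab'
  #4 SA[4]=17  'b'
  #5 SA[5]=4  'bdebecdbedacab'
  #6 SA[6]=7  'becdbedacab'
  #7 SA[7]=11  'bedacab'
  #8 SA[8]=15  'cab'
  #9 SA[9]=2  'cabdebecdbedacab'
  #10 SA[10]=9  'cdbedacab'
  #11 SA[11]=13  'dacab'
  #12 SA[12]=10  'dbedacab'
  #13 SA[13]=5  'debecdbedacab'
  #14 SA[14]=0  'eacabdebecdbedacab'
  #15 SA[15]=6  'ebecdbedacab'
  #16 SA[16]=8  'ecdbedacab'
  #17 SA[17]=12  'edacab'

SA = [16, 3, 14, 1, 17, 4, 7, 11, 15, 2, 9, 13, 10, 5, 0, 6, 8, 12]
rank  pair      lcp
   1  s[16:],s[3:]  2  'ab'
   2  s[3:],s[14:]  1  'a'
   3  s[14:],s[1:]  4  'acab'
   4  s[1:],s[17:]  0  ''
   5  s[17:],s[4:]  1  'b'
   6  s[4:],s[7:]  1  'b'
   7  s[7:],s[11:]  2  'be'
   8  s[11:],s[15:]  0  ''
   9  s[15:],s[2:]  3  'cab'
  10  s[2:],s[9:]  1  'c'
  11  s[9:],s[13:]  0  ''
  12  s[13:],s[10:]  1  'd'
  13  s[10:],s[5:]  1  'd'
  14  s[5:],s[0:]  0  ''
  15  s[0:],s[6:]  1  'e'
  16  s[6:],s[8:]  1  'e'
  17  s[8:],s[12:]  1  'e'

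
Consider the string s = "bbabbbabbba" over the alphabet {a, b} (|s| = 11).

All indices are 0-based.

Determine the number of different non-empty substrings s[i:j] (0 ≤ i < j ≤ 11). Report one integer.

35

rank | idx | suffix
   0 |  10 | a
   1 |   6 | abbba
   2 |   2 | abbbabbba
   3 |   9 | ba
   4 |   5 | babbba
   5 |   1 | babbbabbba
   6 |   8 | bba
   7 |   4 | bbabbba
   8 |   0 | bbabbbabbba
   9 |   7 | bbba
  10 |   3 | bbbabbba

SA = [10, 6, 2, 9, 5, 1, 8, 4, 0, 7, 3]
rank  pair      lcp
   1  s[10:],s[6:]  1  'a'
   2  s[6:],s[2:]  5  'abbba'
   3  s[2:],s[9:]  0  ''
   4  s[9:],s[5:]  2  'ba'
   5  s[5:],s[1:]  6  'babbba'
   6  s[1:],s[8:]  1  'b'
   7  s[8:],s[4:]  3  'bba'
   8  s[4:],s[0:]  7  'bbabbba'
   9  s[0:],s[7:]  2  'bb'
  10  s[7:],s[3:]  4  'bbba'

n(n+1)/2 = 11·12/2 = 66
Σ LCP = 0 + 1 + 5 + 0 + 2 + 6 + 1 + 3 + 7 + 2 + 4 = 31
distinct = 66 − 31 = 35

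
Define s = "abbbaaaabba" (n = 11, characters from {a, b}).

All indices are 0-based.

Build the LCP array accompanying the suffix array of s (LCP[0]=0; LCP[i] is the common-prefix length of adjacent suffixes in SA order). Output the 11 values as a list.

[0, 1, 3, 2, 1, 3, 0, 2, 1, 3, 2]

rank | idx | suffix
   0 |  10 | a
   1 |   4 | aaaabba
   2 |   5 | aaabba
   3 |   6 | aabba
   4 |   7 | abba
   5 |   0 | abbbaaaabba
   6 |   9 | ba
   7 |   3 | baaaabba
   8 |   8 | bba
   9 |   2 | bbaaaabba
  10 |   1 | bbbaaaabba

SA = [10, 4, 5, 6, 7, 0, 9, 3, 8, 2, 1]
i: (SA[i-1],SA[i]) lcp shared
  1: (10,4) 1 'a'
  2: (4,5) 3 'aaa'
  3: (5,6) 2 'aa'
  4: (6,7) 1 'a'
  5: (7,0) 3 'abb'
  6: (0,9) 0 ''
  7: (9,3) 2 'ba'
  8: (3,8) 1 'b'
  9: (8,2) 3 'bba'
  10: (2,1) 2 'bb'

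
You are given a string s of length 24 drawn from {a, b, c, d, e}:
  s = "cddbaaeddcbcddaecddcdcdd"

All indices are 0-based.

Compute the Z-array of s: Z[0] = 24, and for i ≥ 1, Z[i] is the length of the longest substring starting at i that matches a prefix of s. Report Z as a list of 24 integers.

Z[0]=24
i=1: i≥r, start 0; Z[1]=0
i=2: i≥r, start 0; Z[2]=0
i=3: i≥r, start 0; Z[3]=0
i=4: i≥r, start 0; Z[4]=0
i=5: i≥r, start 0; Z[5]=0
i=6: i≥r, start 0; Z[6]=0
i=7: i≥r, start 0; Z[7]=0
i=8: i≥r, start 0; Z[8]=0
i=9: i≥r, start 0; Z[9]=1 scan→box=[9,10)
i=10: i≥r, start 0; Z[10]=0
i=11: i≥r, start 0; Z[11]=3 scan→box=[11,14)
i=12: min(r-i=2, Z[1]=0)=0; Z[12]=0
i=13: min(r-i=1, Z[2]=0)=0; Z[13]=0
i=14: i≥r, start 0; Z[14]=0
i=15: i≥r, start 0; Z[15]=0
i=16: i≥r, start 0; Z[16]=3 scan→box=[16,19)
i=17: min(r-i=2, Z[1]=0)=0; Z[17]=0
i=18: min(r-i=1, Z[2]=0)=0; Z[18]=0
i=19: i≥r, start 0; Z[19]=2 scan→box=[19,21)
i=20: min(r-i=1, Z[1]=0)=0; Z[20]=0
i=21: i≥r, start 0; Z[21]=3 scan→box=[21,24)
i=22: min(r-i=2, Z[1]=0)=0; Z[22]=0
i=23: min(r-i=1, Z[2]=0)=0; Z[23]=0

[24, 0, 0, 0, 0, 0, 0, 0, 0, 1, 0, 3, 0, 0, 0, 0, 3, 0, 0, 2, 0, 3, 0, 0]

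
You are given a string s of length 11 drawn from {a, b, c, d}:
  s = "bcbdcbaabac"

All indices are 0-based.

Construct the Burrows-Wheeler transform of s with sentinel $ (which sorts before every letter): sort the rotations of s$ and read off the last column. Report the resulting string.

rank  rotation      last
    0  $bcbdcbaabac  c
    1  aabac$bcbdcb  b
    2  abac$bcbdcba  a
    3  ac$bcbdcbaab  b
    4  baabac$bcbdc  c
    5  bac$bcbdcbaa  a
    6  bcbdcbaabac$  $
    7  bdcbaabac$bc  c
    8  c$bcbdcbaaba  a
    9  cbaabac$bcbd  d
   10  cbdcbaabac$b  b
   11  dcbaabac$bcb  b

cbabca$cadbb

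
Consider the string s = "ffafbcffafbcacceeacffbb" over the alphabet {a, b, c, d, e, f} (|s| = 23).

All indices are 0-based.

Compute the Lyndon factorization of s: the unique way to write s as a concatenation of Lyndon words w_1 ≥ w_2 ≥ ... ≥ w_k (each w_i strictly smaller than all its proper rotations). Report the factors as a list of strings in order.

emit factor 1: 'f' (i=0, period=1)
emit factor 2: 'f' (i=1, period=1)
emit factor 3: 'afbcff' (i=2, period=6)
emit factor 4: 'afbc' (i=8, period=4)
emit factor 5: 'acceeacffbb' (i=12, period=11)

["f", "f", "afbcff", "afbc", "acceeacffbb"]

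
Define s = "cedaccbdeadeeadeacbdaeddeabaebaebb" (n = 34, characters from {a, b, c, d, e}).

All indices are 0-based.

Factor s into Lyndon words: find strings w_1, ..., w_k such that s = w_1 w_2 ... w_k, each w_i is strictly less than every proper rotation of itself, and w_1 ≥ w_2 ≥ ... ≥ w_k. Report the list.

emit factor 1: 'ced' (i=0, period=3)
emit factor 2: 'accbdeadeeade' (i=3, period=13)
emit factor 3: 'acbdaedde' (i=16, period=9)
emit factor 4: 'abaebaebb' (i=25, period=9)

["ced", "accbdeadeeade", "acbdaedde", "abaebaebb"]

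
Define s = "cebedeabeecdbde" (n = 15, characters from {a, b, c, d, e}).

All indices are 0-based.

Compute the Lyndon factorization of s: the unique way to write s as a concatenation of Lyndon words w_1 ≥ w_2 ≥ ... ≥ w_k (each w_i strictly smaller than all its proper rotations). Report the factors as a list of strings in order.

["ce", "bede", "abeecdbde"]

emit factor 1: 'ce' (i=0, period=2)
emit factor 2: 'bede' (i=2, period=4)
emit factor 3: 'abeecdbde' (i=6, period=9)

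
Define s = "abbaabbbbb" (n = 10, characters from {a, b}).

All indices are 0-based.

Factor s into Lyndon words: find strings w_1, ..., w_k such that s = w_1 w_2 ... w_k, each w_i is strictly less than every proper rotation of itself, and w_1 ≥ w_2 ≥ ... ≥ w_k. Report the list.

["abb", "aabbbbb"]

emit factor 1: 'abb' (i=0, period=3)
emit factor 2: 'aabbbbb' (i=3, period=7)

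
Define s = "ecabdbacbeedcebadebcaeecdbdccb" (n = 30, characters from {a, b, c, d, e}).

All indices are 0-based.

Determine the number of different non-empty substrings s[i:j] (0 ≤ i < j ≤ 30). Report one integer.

431

rank→(start, suffix):
  0 → (2, 'abdbacbeedcebadebcaeecdbdccb')
  1 → (6, 'acbeedcebadebcaeecdbdccb')
  2 → (15, 'adebcaeecdbdccb')
  3 → (20, 'aeecdbdccb')
  4 → (29, 'b')
  5 → (5, 'bacbeedcebadebcaeecdbdccb')
  6 → (14, 'badebcaeecdbdccb')
  7 → (18, 'bcaeecdbdccb')
  8 → (3, 'bdbacbeedcebadebcaeecdbdccb')
  9 → (25, 'bdccb')
  10 → (8, 'beedcebadebcaeecdbdccb')
  11 → (1, 'cabdbacbeedcebadebcaeecdbdccb')
  12 → (19, 'caeecdbdccb')
  13 → (28, 'cb')
  14 → (7, 'cbeedcebadebcaeecdbdccb')
  15 → (27, 'ccb')
  16 → (23, 'cdbdccb')
  17 → (12, 'cebadebcaeecdbdccb')
  18 → (4, 'dbacbeedcebadebcaeecdbdccb')
  19 → (24, 'dbdccb')
  20 → (26, 'dccb')
  21 → (11, 'dcebadebcaeecdbdccb')
  22 → (16, 'debcaeecdbdccb')
  23 → (13, 'ebadebcaeecdbdccb')
  24 → (17, 'ebcaeecdbdccb')
  25 → (0, 'ecabdbacbeedcebadebcaeecdbdccb')
  26 → (22, 'ecdbdccb')
  27 → (10, 'edcebadebcaeecdbdccb')
  28 → (21, 'eecdbdccb')
  29 → (9, 'eedcebadebcaeecdbdccb')

SA = [2, 6, 15, 20, 29, 5, 14, 18, 3, 25, 8, 1, 19, 28, 7, 27, 23, 12, 4, 24, 26, 11, 16, 13, 17, 0, 22, 10, 21, 9]
[i] adj suffixes → lcp
  [1] 2/6 → 1 ('a')
  [2] 6/15 → 1 ('a')
  [3] 15/20 → 1 ('a')
  [4] 20/29 → 0 ('')
  [5] 29/5 → 1 ('b')
  [6] 5/14 → 2 ('ba')
  [7] 14/18 → 1 ('b')
  [8] 18/3 → 1 ('b')
  [9] 3/25 → 2 ('bd')
  [10] 25/8 → 1 ('b')
  [11] 8/1 → 0 ('')
  [12] 1/19 → 2 ('ca')
  [13] 19/28 → 1 ('c')
  [14] 28/7 → 2 ('cb')
  [15] 7/27 → 1 ('c')
  [16] 27/23 → 1 ('c')
  [17] 23/12 → 1 ('c')
  [18] 12/4 → 0 ('')
  [19] 4/24 → 2 ('db')
  [20] 24/26 → 1 ('d')
  [21] 26/11 → 2 ('dc')
  [22] 11/16 → 1 ('d')
  [23] 16/13 → 0 ('')
  [24] 13/17 → 2 ('eb')
  [25] 17/0 → 1 ('e')
  [26] 0/22 → 2 ('ec')
  [27] 22/10 → 1 ('e')
  [28] 10/21 → 1 ('e')
  [29] 21/9 → 2 ('ee')

n(n+1)/2 = 30·31/2 = 465
Σ LCP = 0 + 1 + 1 + 1 + 0 + 1 + 2 + 1 + 1 + 2 + 1 + 0 + 2 + 1 + 2 + 1 + 1 + 1 + 0 + 2 + 1 + 2 + 1 + 0 + 2 + 1 + 2 + 1 + 1 + 2 = 34
distinct = 465 − 34 = 431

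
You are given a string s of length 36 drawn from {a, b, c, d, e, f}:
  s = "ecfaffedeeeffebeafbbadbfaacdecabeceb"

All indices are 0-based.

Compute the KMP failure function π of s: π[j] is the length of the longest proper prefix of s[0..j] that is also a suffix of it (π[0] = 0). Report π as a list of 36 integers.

π[0] = 0
j=1 s[j]='c': π[1]=0 (border '')
j=2 s[j]='f': π[2]=0 (border '')
j=3 s[j]='a': π[3]=0 (border '')
j=4 s[j]='f': π[4]=0 (border '')
j=5 s[j]='f': π[5]=0 (border '')
j=6 s[j]='e': π[6]=1 (border 'e')
j=7 s[j]='d': k: 1→0; π[7]=0 (border '')
j=8 s[j]='e': π[8]=1 (border 'e')
j=9 s[j]='e': k: 1→0; π[9]=1 (border 'e')
j=10 s[j]='e': k: 1→0; π[10]=1 (border 'e')
j=11 s[j]='f': k: 1→0; π[11]=0 (border '')
j=12 s[j]='f': π[12]=0 (border '')
j=13 s[j]='e': π[13]=1 (border 'e')
j=14 s[j]='b': k: 1→0; π[14]=0 (border '')
j=15 s[j]='e': π[15]=1 (border 'e')
j=16 s[j]='a': k: 1→0; π[16]=0 (border '')
j=17 s[j]='f': π[17]=0 (border '')
j=18 s[j]='b': π[18]=0 (border '')
j=19 s[j]='b': π[19]=0 (border '')
j=20 s[j]='a': π[20]=0 (border '')
j=21 s[j]='d': π[21]=0 (border '')
j=22 s[j]='b': π[22]=0 (border '')
j=23 s[j]='f': π[23]=0 (border '')
j=24 s[j]='a': π[24]=0 (border '')
j=25 s[j]='a': π[25]=0 (border '')
j=26 s[j]='c': π[26]=0 (border '')
j=27 s[j]='d': π[27]=0 (border '')
j=28 s[j]='e': π[28]=1 (border 'e')
j=29 s[j]='c': π[29]=2 (border 'ec')
j=30 s[j]='a': k: 2→0; π[30]=0 (border '')
j=31 s[j]='b': π[31]=0 (border '')
j=32 s[j]='e': π[32]=1 (border 'e')
j=33 s[j]='c': π[33]=2 (border 'ec')
j=34 s[j]='e': k: 2→0; π[34]=1 (border 'e')
j=35 s[j]='b': k: 1→0; π[35]=0 (border '')

[0, 0, 0, 0, 0, 0, 1, 0, 1, 1, 1, 0, 0, 1, 0, 1, 0, 0, 0, 0, 0, 0, 0, 0, 0, 0, 0, 0, 1, 2, 0, 0, 1, 2, 1, 0]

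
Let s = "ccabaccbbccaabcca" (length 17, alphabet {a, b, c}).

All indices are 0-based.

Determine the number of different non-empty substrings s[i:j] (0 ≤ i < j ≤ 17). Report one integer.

sorted suffixes:
  #0 SA[0]=16  'a'
  #1 SA[1]=11  'aabcca'
  #2 SA[2]=2  'abaccbbccaabcca'
  #3 SA[3]=12  'abcca'
  #4 SA[4]=4  'accbbccaabcca'
  #5 SA[5]=3  'baccbbccaabcca'
  #6 SA[6]=7  'bbccaabcca'
  #7 SA[7]=13  'bcca'
  #8 SA[8]=8  'bccaabcca'
  #9 SA[9]=15  'ca'
  #10 SA[10]=10  'caabcca'
  #11 SA[11]=1  'cabaccbbccaabcca'
  #12 SA[12]=6  'cbbccaabcca'
  #13 SA[13]=14  'cca'
  #14 SA[14]=9  'ccaabcca'
  #15 SA[15]=0  'ccabaccbbccaabcca'
  #16 SA[16]=5  'ccbbccaabcca'

SA = [16, 11, 2, 12, 4, 3, 7, 13, 8, 15, 10, 1, 6, 14, 9, 0, 5]
rank  pair      lcp
   1  s[16:],s[11:]  1  'a'
   2  s[11:],s[2:]  1  'a'
   3  s[2:],s[12:]  2  'ab'
   4  s[12:],s[4:]  1  'a'
   5  s[4:],s[3:]  0  ''
   6  s[3:],s[7:]  1  'b'
   7  s[7:],s[13:]  1  'b'
   8  s[13:],s[8:]  4  'bcca'
   9  s[8:],s[15:]  0  ''
  10  s[15:],s[10:]  2  'ca'
  11  s[10:],s[1:]  2  'ca'
  12  s[1:],s[6:]  1  'c'
  13  s[6:],s[14:]  1  'c'
  14  s[14:],s[9:]  3  'cca'
  15  s[9:],s[0:]  3  'cca'
  16  s[0:],s[5:]  2  'cc'

n(n+1)/2 = 17·18/2 = 153
Σ LCP = 0 + 1 + 1 + 2 + 1 + 0 + 1 + 1 + 4 + 0 + 2 + 2 + 1 + 1 + 3 + 3 + 2 = 25
distinct = 153 − 25 = 128

128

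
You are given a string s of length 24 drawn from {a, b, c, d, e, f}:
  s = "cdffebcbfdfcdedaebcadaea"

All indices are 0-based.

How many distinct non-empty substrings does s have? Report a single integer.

274

rank | idx | suffix
   0 |  23 | a
   1 |  19 | adaea
   2 |  21 | aea
   3 |  15 | aebcadaea
   4 |  17 | bcadaea
   5 |   5 | bcbfdfcdedaebcadaea
   6 |   7 | bfdfcdedaebcadaea
   7 |  18 | cadaea
   8 |   6 | cbfdfcdedaebcadaea
   9 |  11 | cdedaebcadaea
  10 |   0 | cdffebcbfdfcdedaebcadaea
  11 |  20 | daea
  12 |  14 | daebcadaea
  13 |  12 | dedaebcadaea
  14 |   9 | dfcdedaebcadaea
  15 |   1 | dffebcbfdfcdedaebcadaea
  16 |  22 | ea
  17 |  16 | ebcadaea
  18 |   4 | ebcbfdfcdedaebcadaea
  19 |  13 | edaebcadaea
  20 |  10 | fcdedaebcadaea
  21 |   8 | fdfcdedaebcadaea
  22 |   3 | febcbfdfcdedaebcadaea
  23 |   2 | ffebcbfdfcdedaebcadaea

SA = [23, 19, 21, 15, 17, 5, 7, 18, 6, 11, 0, 20, 14, 12, 9, 1, 22, 16, 4, 13, 10, 8, 3, 2]
[i] adj suffixes → lcp
  [1] 23/19 → 1 ('a')
  [2] 19/21 → 1 ('a')
  [3] 21/15 → 2 ('ae')
  [4] 15/17 → 0 ('')
  [5] 17/5 → 2 ('bc')
  [6] 5/7 → 1 ('b')
  [7] 7/18 → 0 ('')
  [8] 18/6 → 1 ('c')
  [9] 6/11 → 1 ('c')
  [10] 11/0 → 2 ('cd')
  [11] 0/20 → 0 ('')
  [12] 20/14 → 3 ('dae')
  [13] 14/12 → 1 ('d')
  [14] 12/9 → 1 ('d')
  [15] 9/1 → 2 ('df')
  [16] 1/22 → 0 ('')
  [17] 22/16 → 1 ('e')
  [18] 16/4 → 3 ('ebc')
  [19] 4/13 → 1 ('e')
  [20] 13/10 → 0 ('')
  [21] 10/8 → 1 ('f')
  [22] 8/3 → 1 ('f')
  [23] 3/2 → 1 ('f')

n(n+1)/2 = 24·25/2 = 300
Σ LCP = 0 + 1 + 1 + 2 + 0 + 2 + 1 + 0 + 1 + 1 + 2 + 0 + 3 + 1 + 1 + 2 + 0 + 1 + 3 + 1 + 0 + 1 + 1 + 1 = 26
distinct = 300 − 26 = 274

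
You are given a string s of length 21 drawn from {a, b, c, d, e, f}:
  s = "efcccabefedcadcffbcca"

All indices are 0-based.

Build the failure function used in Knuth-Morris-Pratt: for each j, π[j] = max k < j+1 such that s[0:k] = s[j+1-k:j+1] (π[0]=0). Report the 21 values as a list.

π[0] = 0
j=1 s[j]='f': π[1]=0 (border '')
j=2 s[j]='c': π[2]=0 (border '')
j=3 s[j]='c': π[3]=0 (border '')
j=4 s[j]='c': π[4]=0 (border '')
j=5 s[j]='a': π[5]=0 (border '')
j=6 s[j]='b': π[6]=0 (border '')
j=7 s[j]='e': π[7]=1 (border 'e')
j=8 s[j]='f': π[8]=2 (border 'ef')
j=9 s[j]='e': k: 2→0; π[9]=1 (border 'e')
j=10 s[j]='d': k: 1→0; π[10]=0 (border '')
j=11 s[j]='c': π[11]=0 (border '')
j=12 s[j]='a': π[12]=0 (border '')
j=13 s[j]='d': π[13]=0 (border '')
j=14 s[j]='c': π[14]=0 (border '')
j=15 s[j]='f': π[15]=0 (border '')
j=16 s[j]='f': π[16]=0 (border '')
j=17 s[j]='b': π[17]=0 (border '')
j=18 s[j]='c': π[18]=0 (border '')
j=19 s[j]='c': π[19]=0 (border '')
j=20 s[j]='a': π[20]=0 (border '')

[0, 0, 0, 0, 0, 0, 0, 1, 2, 1, 0, 0, 0, 0, 0, 0, 0, 0, 0, 0, 0]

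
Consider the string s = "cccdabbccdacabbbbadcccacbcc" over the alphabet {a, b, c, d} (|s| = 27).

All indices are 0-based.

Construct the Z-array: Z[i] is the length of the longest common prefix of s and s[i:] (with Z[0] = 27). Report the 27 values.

Z[0]=27
i=1: fresh scan; Z[1]=2 scan→box=[1,3)
i=2: min(r-i=1, Z[1]=2)=1; Z[2]=1
i=3: fresh scan; Z[3]=0
i=4: fresh scan; Z[4]=0
i=5: fresh scan; Z[5]=0
i=6: fresh scan; Z[6]=0
i=7: fresh scan; Z[7]=2 scan→box=[7,9)
i=8: min(r-i=1, Z[1]=2)=1; Z[8]=1
i=9: fresh scan; Z[9]=0
i=10: fresh scan; Z[10]=0
i=11: fresh scan; Z[11]=1 scan→box=[11,12)
i=12: fresh scan; Z[12]=0
i=13: fresh scan; Z[13]=0
i=14: fresh scan; Z[14]=0
i=15: fresh scan; Z[15]=0
i=16: fresh scan; Z[16]=0
i=17: fresh scan; Z[17]=0
i=18: fresh scan; Z[18]=0
i=19: fresh scan; Z[19]=3 scan→box=[19,22)
i=20: min(r-i=2, Z[1]=2)=2; Z[20]=2
i=21: min(r-i=1, Z[2]=1)=1; Z[21]=1
i=22: fresh scan; Z[22]=0
i=23: fresh scan; Z[23]=1 scan→box=[23,24)
i=24: fresh scan; Z[24]=0
i=25: fresh scan; Z[25]=2 scan→box=[25,27)
i=26: min(r-i=1, Z[1]=2)=1; Z[26]=1

[27, 2, 1, 0, 0, 0, 0, 2, 1, 0, 0, 1, 0, 0, 0, 0, 0, 0, 0, 3, 2, 1, 0, 1, 0, 2, 1]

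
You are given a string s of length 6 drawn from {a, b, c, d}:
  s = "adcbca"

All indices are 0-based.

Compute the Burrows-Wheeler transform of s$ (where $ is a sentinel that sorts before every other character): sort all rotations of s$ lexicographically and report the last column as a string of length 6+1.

rank  rotation last
    0  $adcbca  a
    1  a$adcbc  c
    2  adcbca$  $
    3  bca$adc  c
    4  ca$adcb  b
    5  cbca$ad  d
    6  dcbca$a  a

ac$cbda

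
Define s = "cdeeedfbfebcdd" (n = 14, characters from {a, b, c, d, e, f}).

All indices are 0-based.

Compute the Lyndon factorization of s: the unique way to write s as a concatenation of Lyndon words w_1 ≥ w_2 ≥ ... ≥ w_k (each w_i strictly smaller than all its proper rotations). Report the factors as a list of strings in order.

emit factor 1: 'cdeeedf' (i=0, period=7)
emit factor 2: 'bfe' (i=7, period=3)
emit factor 3: 'bcdd' (i=10, period=4)

["cdeeedf", "bfe", "bcdd"]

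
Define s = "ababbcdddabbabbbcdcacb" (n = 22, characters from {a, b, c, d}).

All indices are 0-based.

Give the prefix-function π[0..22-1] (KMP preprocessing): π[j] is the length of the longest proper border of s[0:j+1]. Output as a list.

[0, 0, 1, 2, 0, 0, 0, 0, 0, 1, 2, 0, 1, 2, 0, 0, 0, 0, 0, 1, 0, 0]

π[0] = 0
j=1 s[j]='b': π[1]=0 (border '')
j=2 s[j]='a': π[2]=1 (border 'a')
j=3 s[j]='b': π[3]=2 (border 'ab')
j=4 s[j]='b': k: 2→0; π[4]=0 (border '')
j=5 s[j]='c': π[5]=0 (border '')
j=6 s[j]='d': π[6]=0 (border '')
j=7 s[j]='d': π[7]=0 (border '')
j=8 s[j]='d': π[8]=0 (border '')
j=9 s[j]='a': π[9]=1 (border 'a')
j=10 s[j]='b': π[10]=2 (border 'ab')
j=11 s[j]='b': k: 2→0; π[11]=0 (border '')
j=12 s[j]='a': π[12]=1 (border 'a')
j=13 s[j]='b': π[13]=2 (border 'ab')
j=14 s[j]='b': k: 2→0; π[14]=0 (border '')
j=15 s[j]='b': π[15]=0 (border '')
j=16 s[j]='c': π[16]=0 (border '')
j=17 s[j]='d': π[17]=0 (border '')
j=18 s[j]='c': π[18]=0 (border '')
j=19 s[j]='a': π[19]=1 (border 'a')
j=20 s[j]='c': k: 1→0; π[20]=0 (border '')
j=21 s[j]='b': π[21]=0 (border '')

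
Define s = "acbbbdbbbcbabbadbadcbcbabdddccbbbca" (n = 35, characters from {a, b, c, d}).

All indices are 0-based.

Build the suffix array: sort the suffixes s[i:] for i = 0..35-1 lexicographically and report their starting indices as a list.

rank | idx | suffix
   0 |  34 | a
   1 |  11 | abbadbadcbcbabdddccbbbca
   2 |  23 | abdddccbbbca
   3 |   0 | acbbbdbbbcbabbadbadcbcbabdddccbbbca
   4 |  14 | adbadcbcbabdddccbbbca
   5 |  17 | adcbcbabdddccbbbca
   6 |  10 | babbadbadcbcbabdddccbbbca
   7 |  22 | babdddccbbbca
   8 |  13 | badbadcbcbabdddccbbbca
   9 |  16 | badcbcbabdddccbbbca
  10 |  12 | bbadbadcbcbabdddccbbbca
  11 |  30 | bbbca
  12 |   6 | bbbcbabbadbadcbcbabdddccbbbca
  13 |   2 | bbbdbbbcbabbadbadcbcbabdddccbbbca
  14 |  31 | bbca
  15 |   7 | bbcbabbadbadcbcbabdddccbbbca
  16 |   3 | bbdbbbcbabbadbadcbcbabdddccbbbca
  17 |  32 | bca
  18 |   8 | bcbabbadbadcbcbabdddccbbbca
  19 |  20 | bcbabdddccbbbca
  20 |   4 | bdbbbcbabbadbadcbcbabdddccbbbca
  21 |  24 | bdddccbbbca
  22 |  33 | ca
  23 |   9 | cbabbadbadcbcbabdddccbbbca
  24 |  21 | cbabdddccbbbca
  25 |  29 | cbbbca
  26 |   1 | cbbbdbbbcbabbadbadcbcbabdddccbbbca
  27 |  19 | cbcbabdddccbbbca
  28 |  28 | ccbbbca
  29 |  15 | dbadcbcbabdddccbbbca
  30 |   5 | dbbbcbabbadbadcbcbabdddccbbbca
  31 |  18 | dcbcbabdddccbbbca
  32 |  27 | dccbbbca
  33 |  26 | ddccbbbca
  34 |  25 | dddccbbbca

[34, 11, 23, 0, 14, 17, 10, 22, 13, 16, 12, 30, 6, 2, 31, 7, 3, 32, 8, 20, 4, 24, 33, 9, 21, 29, 1, 19, 28, 15, 5, 18, 27, 26, 25]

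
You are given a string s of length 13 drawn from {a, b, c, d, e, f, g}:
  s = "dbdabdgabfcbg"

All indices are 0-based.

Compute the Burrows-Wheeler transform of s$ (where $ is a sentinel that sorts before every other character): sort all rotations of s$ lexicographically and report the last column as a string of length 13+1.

gdgdaacfb$bbbd

rank  rotation        last
    0  $dbdabdgabfcbg  g
    1  abdgabfcbg$dbd  d
    2  abfcbg$dbdabdg  g
    3  bdabdgabfcbg$d  d
    4  bdgabfcbg$dbda  a
    5  bfcbg$dbdabdga  a
    6  bg$dbdabdgabfc  c
    7  cbg$dbdabdgabf  f
    8  dabdgabfcbg$db  b
    9  dbdabdgabfcbg$  $
   10  dgabfcbg$dbdab  b
   11  fcbg$dbdabdgab  b
   12  g$dbdabdgabfcb  b
   13  gabfcbg$dbdabd  d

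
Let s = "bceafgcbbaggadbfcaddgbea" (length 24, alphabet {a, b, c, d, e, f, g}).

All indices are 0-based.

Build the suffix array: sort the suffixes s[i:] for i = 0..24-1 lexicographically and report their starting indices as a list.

sorted suffixes:
  #0 SA[0]=23  'a'
  #1 SA[1]=12  'adbfcaddgbea'
  #2 SA[2]=17  'addgbea'
  #3 SA[3]=3  'afgcbbaggadbfcaddgbea'
  #4 SA[4]=9  'aggadbfcaddgbea'
  #5 SA[5]=8  'baggadbfcaddgbea'
  #6 SA[6]=7  'bbaggadbfcaddgbea'
  #7 SA[7]=0  'bceafgcbbaggadbfcaddgbea'
  #8 SA[8]=21  'bea'
  #9 SA[9]=14  'bfcaddgbea'
  #10 SA[10]=16  'caddgbea'
  #11 SA[11]=6  'cbbaggadbfcaddgbea'
  #12 SA[12]=1  'ceafgcbbaggadbfcaddgbea'
  #13 SA[13]=13  'dbfcaddgbea'
  #14 SA[14]=18  'ddgbea'
  #15 SA[15]=19  'dgbea'
  #16 SA[16]=22  'ea'
  #17 SA[17]=2  'eafgcbbaggadbfcaddgbea'
  #18 SA[18]=15  'fcaddgbea'
  #19 SA[19]=4  'fgcbbaggadbfcaddgbea'
  #20 SA[20]=11  'gadbfcaddgbea'
  #21 SA[21]=20  'gbea'
  #22 SA[22]=5  'gcbbaggadbfcaddgbea'
  #23 SA[23]=10  'ggadbfcaddgbea'

[23, 12, 17, 3, 9, 8, 7, 0, 21, 14, 16, 6, 1, 13, 18, 19, 22, 2, 15, 4, 11, 20, 5, 10]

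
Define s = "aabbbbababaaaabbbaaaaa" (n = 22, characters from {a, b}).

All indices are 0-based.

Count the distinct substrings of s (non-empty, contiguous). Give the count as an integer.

195

rank→(start, suffix):
  0 → (21, 'a')
  1 → (20, 'aa')
  2 → (19, 'aaa')
  3 → (18, 'aaaa')
  4 → (17, 'aaaaa')
  5 → (10, 'aaaabbbaaaaa')
  6 → (11, 'aaabbbaaaaa')
  7 → (12, 'aabbbaaaaa')
  8 → (0, 'aabbbbababaaaabbbaaaaa')
  9 → (8, 'abaaaabbbaaaaa')
  10 → (6, 'ababaaaabbbaaaaa')
  11 → (13, 'abbbaaaaa')
  12 → (1, 'abbbbababaaaabbbaaaaa')
  13 → (16, 'baaaaa')
  14 → (9, 'baaaabbbaaaaa')
  15 → (7, 'babaaaabbbaaaaa')
  16 → (5, 'bababaaaabbbaaaaa')
  17 → (15, 'bbaaaaa')
  18 → (4, 'bbababaaaabbbaaaaa')
  19 → (14, 'bbbaaaaa')
  20 → (3, 'bbbababaaaabbbaaaaa')
  21 → (2, 'bbbbababaaaabbbaaaaa')

SA = [21, 20, 19, 18, 17, 10, 11, 12, 0, 8, 6, 13, 1, 16, 9, 7, 5, 15, 4, 14, 3, 2]
rank  pair      lcp
   1  s[21:],s[20:]  1  'a'
   2  s[20:],s[19:]  2  'aa'
   3  s[19:],s[18:]  3  'aaa'
   4  s[18:],s[17:]  4  'aaaa'
   5  s[17:],s[10:]  4  'aaaa'
   6  s[10:],s[11:]  3  'aaa'
   7  s[11:],s[12:]  2  'aa'
   8  s[12:],s[0:]  5  'aabbb'
   9  s[0:],s[8:]  1  'a'
  10  s[8:],s[6:]  3  'aba'
  11  s[6:],s[13:]  2  'ab'
  12  s[13:],s[1:]  4  'abbb'
  13  s[1:],s[16:]  0  ''
  14  s[16:],s[9:]  5  'baaaa'
  15  s[9:],s[7:]  2  'ba'
  16  s[7:],s[5:]  4  'baba'
  17  s[5:],s[15:]  1  'b'
  18  s[15:],s[4:]  3  'bba'
  19  s[4:],s[14:]  2  'bb'
  20  s[14:],s[3:]  4  'bbba'
  21  s[3:],s[2:]  3  'bbb'

n(n+1)/2 = 22·23/2 = 253
Σ LCP = 0 + 1 + 2 + 3 + 4 + 4 + 3 + 2 + 5 + 1 + 3 + 2 + 4 + 0 + 5 + 2 + 4 + 1 + 3 + 2 + 4 + 3 = 58
distinct = 253 − 58 = 195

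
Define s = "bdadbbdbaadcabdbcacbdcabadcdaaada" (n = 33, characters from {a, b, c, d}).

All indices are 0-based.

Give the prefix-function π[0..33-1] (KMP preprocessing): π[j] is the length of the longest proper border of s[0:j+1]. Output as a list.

[0, 0, 0, 0, 1, 1, 2, 1, 0, 0, 0, 0, 0, 1, 2, 1, 0, 0, 0, 1, 2, 0, 0, 1, 0, 0, 0, 0, 0, 0, 0, 0, 0]

π[0] = 0
j=1 s[j]='d': π[1]=0 (border '')
j=2 s[j]='a': π[2]=0 (border '')
j=3 s[j]='d': π[3]=0 (border '')
j=4 s[j]='b': π[4]=1 (border 'b')
j=5 s[j]='b': k: 1→0; π[5]=1 (border 'b')
j=6 s[j]='d': π[6]=2 (border 'bd')
j=7 s[j]='b': k: 2→0; π[7]=1 (border 'b')
j=8 s[j]='a': k: 1→0; π[8]=0 (border '')
j=9 s[j]='a': π[9]=0 (border '')
j=10 s[j]='d': π[10]=0 (border '')
j=11 s[j]='c': π[11]=0 (border '')
j=12 s[j]='a': π[12]=0 (border '')
j=13 s[j]='b': π[13]=1 (border 'b')
j=14 s[j]='d': π[14]=2 (border 'bd')
j=15 s[j]='b': k: 2→0; π[15]=1 (border 'b')
j=16 s[j]='c': k: 1→0; π[16]=0 (border '')
j=17 s[j]='a': π[17]=0 (border '')
j=18 s[j]='c': π[18]=0 (border '')
j=19 s[j]='b': π[19]=1 (border 'b')
j=20 s[j]='d': π[20]=2 (border 'bd')
j=21 s[j]='c': k: 2→0; π[21]=0 (border '')
j=22 s[j]='a': π[22]=0 (border '')
j=23 s[j]='b': π[23]=1 (border 'b')
j=24 s[j]='a': k: 1→0; π[24]=0 (border '')
j=25 s[j]='d': π[25]=0 (border '')
j=26 s[j]='c': π[26]=0 (border '')
j=27 s[j]='d': π[27]=0 (border '')
j=28 s[j]='a': π[28]=0 (border '')
j=29 s[j]='a': π[29]=0 (border '')
j=30 s[j]='a': π[30]=0 (border '')
j=31 s[j]='d': π[31]=0 (border '')
j=32 s[j]='a': π[32]=0 (border '')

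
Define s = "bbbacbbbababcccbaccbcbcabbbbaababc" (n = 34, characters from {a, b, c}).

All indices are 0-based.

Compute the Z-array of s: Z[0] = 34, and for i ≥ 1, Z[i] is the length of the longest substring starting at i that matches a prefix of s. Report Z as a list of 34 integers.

[34, 2, 1, 0, 0, 4, 2, 1, 0, 1, 0, 1, 0, 0, 0, 1, 0, 0, 0, 1, 0, 1, 0, 0, 3, 4, 2, 1, 0, 0, 1, 0, 1, 0]

Z[0]=34
i=1: outside box; Z[1]=2 extend→box=[1,3)
i=2: min(r-i=1, Z[1]=2)=1; Z[2]=1
i=3: outside box; Z[3]=0
i=4: outside box; Z[4]=0
i=5: outside box; Z[5]=4 extend→box=[5,9)
i=6: min(r-i=3, Z[1]=2)=2; Z[6]=2
i=7: min(r-i=2, Z[2]=1)=1; Z[7]=1
i=8: min(r-i=1, Z[3]=0)=0; Z[8]=0
i=9: outside box; Z[9]=1 extend→box=[9,10)
i=10: outside box; Z[10]=0
i=11: outside box; Z[11]=1 extend→box=[11,12)
i=12: outside box; Z[12]=0
i=13: outside box; Z[13]=0
i=14: outside box; Z[14]=0
i=15: outside box; Z[15]=1 extend→box=[15,16)
i=16: outside box; Z[16]=0
i=17: outside box; Z[17]=0
i=18: outside box; Z[18]=0
i=19: outside box; Z[19]=1 extend→box=[19,20)
i=20: outside box; Z[20]=0
i=21: outside box; Z[21]=1 extend→box=[21,22)
i=22: outside box; Z[22]=0
i=23: outside box; Z[23]=0
i=24: outside box; Z[24]=3 extend→box=[24,27)
i=25: min(r-i=2, Z[1]=2)=2; Z[25]=4 extend→box=[25,29)
i=26: min(r-i=3, Z[1]=2)=2; Z[26]=2
i=27: min(r-i=2, Z[2]=1)=1; Z[27]=1
i=28: min(r-i=1, Z[3]=0)=0; Z[28]=0
i=29: outside box; Z[29]=0
i=30: outside box; Z[30]=1 extend→box=[30,31)
i=31: outside box; Z[31]=0
i=32: outside box; Z[32]=1 extend→box=[32,33)
i=33: outside box; Z[33]=0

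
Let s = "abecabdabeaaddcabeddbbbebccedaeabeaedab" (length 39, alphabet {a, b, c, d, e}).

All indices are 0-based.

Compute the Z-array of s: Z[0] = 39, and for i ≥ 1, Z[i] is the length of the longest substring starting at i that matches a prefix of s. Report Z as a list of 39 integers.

[39, 0, 0, 0, 2, 0, 0, 3, 0, 0, 1, 1, 0, 0, 0, 3, 0, 0, 0, 0, 0, 0, 0, 0, 0, 0, 0, 0, 0, 1, 0, 3, 0, 0, 1, 0, 0, 2, 0]

Z[0]=39
i=1: fresh scan; Z[1]=0
i=2: fresh scan; Z[2]=0
i=3: fresh scan; Z[3]=0
i=4: fresh scan; Z[4]=2 scan→box=[4,6)
i=5: min(r-i=1, Z[1]=0)=0; Z[5]=0
i=6: fresh scan; Z[6]=0
i=7: fresh scan; Z[7]=3 scan→box=[7,10)
i=8: min(r-i=2, Z[1]=0)=0; Z[8]=0
i=9: min(r-i=1, Z[2]=0)=0; Z[9]=0
i=10: fresh scan; Z[10]=1 scan→box=[10,11)
i=11: fresh scan; Z[11]=1 scan→box=[11,12)
i=12: fresh scan; Z[12]=0
i=13: fresh scan; Z[13]=0
i=14: fresh scan; Z[14]=0
i=15: fresh scan; Z[15]=3 scan→box=[15,18)
i=16: min(r-i=2, Z[1]=0)=0; Z[16]=0
i=17: min(r-i=1, Z[2]=0)=0; Z[17]=0
i=18: fresh scan; Z[18]=0
i=19: fresh scan; Z[19]=0
i=20: fresh scan; Z[20]=0
i=21: fresh scan; Z[21]=0
i=22: fresh scan; Z[22]=0
i=23: fresh scan; Z[23]=0
i=24: fresh scan; Z[24]=0
i=25: fresh scan; Z[25]=0
i=26: fresh scan; Z[26]=0
i=27: fresh scan; Z[27]=0
i=28: fresh scan; Z[28]=0
i=29: fresh scan; Z[29]=1 scan→box=[29,30)
i=30: fresh scan; Z[30]=0
i=31: fresh scan; Z[31]=3 scan→box=[31,34)
i=32: min(r-i=2, Z[1]=0)=0; Z[32]=0
i=33: min(r-i=1, Z[2]=0)=0; Z[33]=0
i=34: fresh scan; Z[34]=1 scan→box=[34,35)
i=35: fresh scan; Z[35]=0
i=36: fresh scan; Z[36]=0
i=37: fresh scan; Z[37]=2 scan→box=[37,39)
i=38: min(r-i=1, Z[1]=0)=0; Z[38]=0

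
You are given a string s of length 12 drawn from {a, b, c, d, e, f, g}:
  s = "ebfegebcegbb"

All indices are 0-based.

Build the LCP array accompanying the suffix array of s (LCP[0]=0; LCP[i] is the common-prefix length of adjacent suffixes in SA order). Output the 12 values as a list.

[0, 1, 1, 1, 0, 0, 2, 1, 2, 0, 0, 1]

rank | idx | suffix
   0 |  11 | b
   1 |  10 | bb
   2 |   6 | bcegbb
   3 |   1 | bfegebcegbb
   4 |   7 | cegbb
   5 |   5 | ebcegbb
   6 |   0 | ebfegebcegbb
   7 |   8 | egbb
   8 |   3 | egebcegbb
   9 |   2 | fegebcegbb
  10 |   9 | gbb
  11 |   4 | gebcegbb

SA = [11, 10, 6, 1, 7, 5, 0, 8, 3, 2, 9, 4]
rank  pair      lcp
   1  s[11:],s[10:]  1  'b'
   2  s[10:],s[6:]  1  'b'
   3  s[6:],s[1:]  1  'b'
   4  s[1:],s[7:]  0  ''
   5  s[7:],s[5:]  0  ''
   6  s[5:],s[0:]  2  'eb'
   7  s[0:],s[8:]  1  'e'
   8  s[8:],s[3:]  2  'eg'
   9  s[3:],s[2:]  0  ''
  10  s[2:],s[9:]  0  ''
  11  s[9:],s[4:]  1  'g'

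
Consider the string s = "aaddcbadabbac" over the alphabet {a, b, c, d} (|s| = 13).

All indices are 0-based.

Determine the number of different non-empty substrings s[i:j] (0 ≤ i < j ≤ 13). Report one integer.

sorted suffixes:
  #0 SA[0]=0  'aaddcbadabbac'
  #1 SA[1]=8  'abbac'
  #2 SA[2]=11  'ac'
  #3 SA[3]=6  'adabbac'
  #4 SA[4]=1  'addcbadabbac'
  #5 SA[5]=10  'bac'
  #6 SA[6]=5  'badabbac'
  #7 SA[7]=9  'bbac'
  #8 SA[8]=12  'c'
  #9 SA[9]=4  'cbadabbac'
  #10 SA[10]=7  'dabbac'
  #11 SA[11]=3  'dcbadabbac'
  #12 SA[12]=2  'ddcbadabbac'

SA = [0, 8, 11, 6, 1, 10, 5, 9, 12, 4, 7, 3, 2]
i: (SA[i-1],SA[i]) lcp shared
  1: (0,8) 1 'a'
  2: (8,11) 1 'a'
  3: (11,6) 1 'a'
  4: (6,1) 2 'ad'
  5: (1,10) 0 ''
  6: (10,5) 2 'ba'
  7: (5,9) 1 'b'
  8: (9,12) 0 ''
  9: (12,4) 1 'c'
  10: (4,7) 0 ''
  11: (7,3) 1 'd'
  12: (3,2) 1 'd'

n(n+1)/2 = 13·14/2 = 91
Σ LCP = 0 + 1 + 1 + 1 + 2 + 0 + 2 + 1 + 0 + 1 + 0 + 1 + 1 = 11
distinct = 91 − 11 = 80

80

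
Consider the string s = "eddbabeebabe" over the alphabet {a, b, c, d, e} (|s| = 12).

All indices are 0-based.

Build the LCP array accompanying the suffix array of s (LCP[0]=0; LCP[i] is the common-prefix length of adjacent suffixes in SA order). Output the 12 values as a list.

[0, 3, 0, 4, 1, 2, 0, 1, 0, 1, 1, 1]

rank→(start, suffix):
  0 → (9, 'abe')
  1 → (4, 'abeebabe')
  2 → (8, 'babe')
  3 → (3, 'babeebabe')
  4 → (10, 'be')
  5 → (5, 'beebabe')
  6 → (2, 'dbabeebabe')
  7 → (1, 'ddbabeebabe')
  8 → (11, 'e')
  9 → (7, 'ebabe')
  10 → (0, 'eddbabeebabe')
  11 → (6, 'eebabe')

SA = [9, 4, 8, 3, 10, 5, 2, 1, 11, 7, 0, 6]
rank  pair      lcp
   1  s[9:],s[4:]  3  'abe'
   2  s[4:],s[8:]  0  ''
   3  s[8:],s[3:]  4  'babe'
   4  s[3:],s[10:]  1  'b'
   5  s[10:],s[5:]  2  'be'
   6  s[5:],s[2:]  0  ''
   7  s[2:],s[1:]  1  'd'
   8  s[1:],s[11:]  0  ''
   9  s[11:],s[7:]  1  'e'
  10  s[7:],s[0:]  1  'e'
  11  s[0:],s[6:]  1  'e'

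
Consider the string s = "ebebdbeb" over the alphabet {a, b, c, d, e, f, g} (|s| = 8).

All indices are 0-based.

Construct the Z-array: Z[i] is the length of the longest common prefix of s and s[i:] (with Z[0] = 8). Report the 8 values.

[8, 0, 2, 0, 0, 0, 2, 0]

Z[0]=8
i=1: i≥r, start 0; Z[1]=0
i=2: i≥r, start 0; Z[2]=2 grow→box=[2,4)
i=3: min(r-i=1, Z[1]=0)=0; Z[3]=0
i=4: i≥r, start 0; Z[4]=0
i=5: i≥r, start 0; Z[5]=0
i=6: i≥r, start 0; Z[6]=2 grow→box=[6,8)
i=7: min(r-i=1, Z[1]=0)=0; Z[7]=0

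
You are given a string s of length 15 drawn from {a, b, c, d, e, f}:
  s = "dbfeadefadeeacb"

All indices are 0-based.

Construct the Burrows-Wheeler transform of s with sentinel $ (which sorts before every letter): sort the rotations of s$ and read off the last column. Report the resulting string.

befecda$aaefddeb

rank  rotation          last
    0  $dbfeadefadeeacb  b
    1  acb$dbfeadefadee  e
    2  adeeacb$dbfeadef  f
    3  adefadeeacb$dbfe  e
    4  b$dbfeadefadeeac  c
    5  bfeadefadeeacb$d  d
    6  cb$dbfeadefadeea  a
    7  dbfeadefadeeacb$  $
    8  deeacb$dbfeadefa  a
    9  defadeeacb$dbfea  a
   10  eacb$dbfeadefade  e
   11  eadefadeeacb$dbf  f
   12  eeacb$dbfeadefad  d
   13  efadeeacb$dbfead  d
   14  fadeeacb$dbfeade  e
   15  feadefadeeacb$db  b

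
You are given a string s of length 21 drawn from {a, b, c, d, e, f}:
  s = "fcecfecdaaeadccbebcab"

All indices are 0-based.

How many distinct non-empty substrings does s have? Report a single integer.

215

rank | idx | suffix
   0 |   8 | aaeadccbebcab
   1 |  19 | ab
   2 |  11 | adccbebcab
   3 |   9 | aeadccbebcab
   4 |  20 | b
   5 |  17 | bcab
   6 |  15 | bebcab
   7 |  18 | cab
   8 |  14 | cbebcab
   9 |  13 | ccbebcab
  10 |   6 | cdaaeadccbebcab
  11 |   1 | cecfecdaaeadccbebcab
  12 |   3 | cfecdaaeadccbebcab
  13 |   7 | daaeadccbebcab
  14 |  12 | dccbebcab
  15 |  10 | eadccbebcab
  16 |  16 | ebcab
  17 |   5 | ecdaaeadccbebcab
  18 |   2 | ecfecdaaeadccbebcab
  19 |   0 | fcecfecdaaeadccbebcab
  20 |   4 | fecdaaeadccbebcab

SA = [8, 19, 11, 9, 20, 17, 15, 18, 14, 13, 6, 1, 3, 7, 12, 10, 16, 5, 2, 0, 4]
i: (SA[i-1],SA[i]) lcp shared
  1: (8,19) 1 'a'
  2: (19,11) 1 'a'
  3: (11,9) 1 'a'
  4: (9,20) 0 ''
  5: (20,17) 1 'b'
  6: (17,15) 1 'b'
  7: (15,18) 0 ''
  8: (18,14) 1 'c'
  9: (14,13) 1 'c'
  10: (13,6) 1 'c'
  11: (6,1) 1 'c'
  12: (1,3) 1 'c'
  13: (3,7) 0 ''
  14: (7,12) 1 'd'
  15: (12,10) 0 ''
  16: (10,16) 1 'e'
  17: (16,5) 1 'e'
  18: (5,2) 2 'ec'
  19: (2,0) 0 ''
  20: (0,4) 1 'f'

n(n+1)/2 = 21·22/2 = 231
Σ LCP = 0 + 1 + 1 + 1 + 0 + 1 + 1 + 0 + 1 + 1 + 1 + 1 + 1 + 0 + 1 + 0 + 1 + 1 + 2 + 0 + 1 = 16
distinct = 231 − 16 = 215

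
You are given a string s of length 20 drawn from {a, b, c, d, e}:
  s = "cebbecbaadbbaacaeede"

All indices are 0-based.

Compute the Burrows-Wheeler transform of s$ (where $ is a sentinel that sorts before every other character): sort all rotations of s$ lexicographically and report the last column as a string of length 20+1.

ebbaacbcdebae$aedcbea

rank  rotation               last
    0  $cebbecbaadbbaacaeede  e
    1  aacaeede$cebbecbaadbb  b
    2  aadbbaacaeede$cebbecb  b
    3  acaeede$cebbecbaadbba  a
    4  adbbaacaeede$cebbecba  a
    5  aeede$cebbecbaadbbaac  c
    6  baacaeede$cebbecbaadb  b
    7  baadbbaacaeede$cebbec  c
    8  bbaacaeede$cebbecbaad  d
    9  bbecbaadbbaacaeede$ce  e
   10  becbaadbbaacaeede$ceb  b
   11  caeede$cebbecbaadbbaa  a
   12  cbaadbbaacaeede$cebbe  e
   13  cebbecbaadbbaacaeede$  $
   14  dbbaacaeede$cebbecbaa  a
   15  de$cebbecbaadbbaacaee  e
   16  e$cebbecbaadbbaacaeed  d
   17  ebbecbaadbbaacaeede$c  c
   18  ecbaadbbaacaeede$cebb  b
   19  ede$cebbecbaadbbaacae  e
   20  eede$cebbecbaadbbaaca  a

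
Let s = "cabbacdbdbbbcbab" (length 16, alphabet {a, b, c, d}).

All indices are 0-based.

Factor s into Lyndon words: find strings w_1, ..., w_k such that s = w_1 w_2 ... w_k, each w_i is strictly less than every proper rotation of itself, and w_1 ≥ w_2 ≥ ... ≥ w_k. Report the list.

emit factor 1: 'c' (i=0, period=1)
emit factor 2: 'abbacdbdbbbcb' (i=1, period=13)
emit factor 3: 'ab' (i=14, period=2)

["c", "abbacdbdbbbcb", "ab"]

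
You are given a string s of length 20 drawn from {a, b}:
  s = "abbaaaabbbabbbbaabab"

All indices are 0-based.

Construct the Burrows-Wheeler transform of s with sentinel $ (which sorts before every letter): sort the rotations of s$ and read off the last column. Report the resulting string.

rank  rotation               last
    0  $abbaaaabbbabbbbaabab  b
    1  aaaabbbabbbbaabab$abb  b
    2  aaabbbabbbbaabab$abba  a
    3  aabab$abbaaaabbbabbbb  b
    4  aabbbabbbbaabab$abbaa  a
    5  ab$abbaaaabbbabbbbaab  b
    6  abab$abbaaaabbbabbbba  a
    7  abbaaaabbbabbbbaabab$  $
    8  abbbabbbbaabab$abbaaa  a
    9  abbbbaabab$abbaaaabbb  b
   10  b$abbaaaabbbabbbbaaba  a
   11  baaaabbbabbbbaabab$ab  b
   12  baabab$abbaaaabbbabbb  b
   13  bab$abbaaaabbbabbbbaa  a
   14  babbbbaabab$abbaaaabb  b
   15  bbaaaabbbabbbbaabab$a  a
   16  bbaabab$abbaaaabbbabb  b
   17  bbabbbbaabab$abbaaaab  b
   18  bbbaabab$abbaaaabbbab  b
   19  bbbabbbbaabab$abbaaaa  a
   20  bbbbaabab$abbaaaabbba  a

bbababa$ababbababbbaa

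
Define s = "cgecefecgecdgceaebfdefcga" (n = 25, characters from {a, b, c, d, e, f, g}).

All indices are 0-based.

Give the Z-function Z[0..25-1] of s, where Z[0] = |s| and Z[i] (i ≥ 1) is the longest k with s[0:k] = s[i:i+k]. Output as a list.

[25, 0, 0, 1, 0, 0, 0, 4, 0, 0, 1, 0, 0, 1, 0, 0, 0, 0, 0, 0, 0, 0, 2, 0, 0]

Z[0]=25
i=1: i≥r, start 0; Z[1]=0
i=2: i≥r, start 0; Z[2]=0
i=3: i≥r, start 0; Z[3]=1 scan→box=[3,4)
i=4: i≥r, start 0; Z[4]=0
i=5: i≥r, start 0; Z[5]=0
i=6: i≥r, start 0; Z[6]=0
i=7: i≥r, start 0; Z[7]=4 scan→box=[7,11)
i=8: min(r-i=3, Z[1]=0)=0; Z[8]=0
i=9: min(r-i=2, Z[2]=0)=0; Z[9]=0
i=10: min(r-i=1, Z[3]=1)=1; Z[10]=1
i=11: i≥r, start 0; Z[11]=0
i=12: i≥r, start 0; Z[12]=0
i=13: i≥r, start 0; Z[13]=1 scan→box=[13,14)
i=14: i≥r, start 0; Z[14]=0
i=15: i≥r, start 0; Z[15]=0
i=16: i≥r, start 0; Z[16]=0
i=17: i≥r, start 0; Z[17]=0
i=18: i≥r, start 0; Z[18]=0
i=19: i≥r, start 0; Z[19]=0
i=20: i≥r, start 0; Z[20]=0
i=21: i≥r, start 0; Z[21]=0
i=22: i≥r, start 0; Z[22]=2 scan→box=[22,24)
i=23: min(r-i=1, Z[1]=0)=0; Z[23]=0
i=24: i≥r, start 0; Z[24]=0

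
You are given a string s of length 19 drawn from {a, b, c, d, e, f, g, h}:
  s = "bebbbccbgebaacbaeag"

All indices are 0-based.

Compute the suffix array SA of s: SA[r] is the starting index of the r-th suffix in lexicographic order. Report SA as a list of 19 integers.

[11, 12, 15, 17, 10, 14, 2, 3, 4, 0, 7, 13, 6, 5, 16, 9, 1, 18, 8]

sorted suffixes:
  #0 SA[0]=11  'aacbaeag'
  #1 SA[1]=12  'acbaeag'
  #2 SA[2]=15  'aeag'
  #3 SA[3]=17  'ag'
  #4 SA[4]=10  'baacbaeag'
  #5 SA[5]=14  'baeag'
  #6 SA[6]=2  'bbbccbgebaacbaeag'
  #7 SA[7]=3  'bbccbgebaacbaeag'
  #8 SA[8]=4  'bccbgebaacbaeag'
  #9 SA[9]=0  'bebbbccbgebaacbaeag'
  #10 SA[10]=7  'bgebaacbaeag'
  #11 SA[11]=13  'cbaeag'
  #12 SA[12]=6  'cbgebaacbaeag'
  #13 SA[13]=5  'ccbgebaacbaeag'
  #14 SA[14]=16  'eag'
  #15 SA[15]=9  'ebaacbaeag'
  #16 SA[16]=1  'ebbbccbgebaacbaeag'
  #17 SA[17]=18  'g'
  #18 SA[18]=8  'gebaacbaeag'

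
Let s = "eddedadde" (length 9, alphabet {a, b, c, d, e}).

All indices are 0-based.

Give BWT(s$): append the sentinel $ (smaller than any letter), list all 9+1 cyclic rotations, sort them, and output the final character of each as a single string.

edeaedddd$

rank  rotation    last
    0  $eddedadde  e
    1  adde$edded  d
    2  dadde$edde  e
    3  dde$eddeda  a
    4  ddedadde$e  e
    5  de$eddedad  d
    6  dedadde$ed  d
    7  e$eddedadd  d
    8  edadde$edd  d
    9  eddedadde$  $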